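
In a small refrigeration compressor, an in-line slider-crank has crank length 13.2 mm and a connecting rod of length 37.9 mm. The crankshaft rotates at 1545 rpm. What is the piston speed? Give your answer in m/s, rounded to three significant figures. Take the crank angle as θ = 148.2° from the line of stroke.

0.787

ω = 2π·1545/60 = 161.8 rad/s
For an in-line slider-crank, x = r cosθ + √(L² − r² sin²θ), so v = −rω sinθ·[1 + r cosθ/√(L² − r² sin²θ)].
With r = 0.0132 m, L = 0.0379 m, θ = 148.2°: √(L² − r² sin²θ) = 0.037256 m.
v = −0.0132·161.8·0.52696·[1 + 0.0132·-0.84989/0.037256] = -0.78652 m/s.
|v| = 0.78652 m/s.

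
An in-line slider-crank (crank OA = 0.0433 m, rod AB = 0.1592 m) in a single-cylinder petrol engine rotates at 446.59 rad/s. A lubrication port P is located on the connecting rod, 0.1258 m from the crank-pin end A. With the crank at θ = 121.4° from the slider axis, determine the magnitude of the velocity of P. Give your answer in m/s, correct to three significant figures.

ω = 446.6 rad/s.  Crank-pin speed |V_A| = rω = 19.337 m/s, perpendicular to OA.
Rod angle: sinφ = −(r/L) sinθ ⇒ φ = -13.424°; ω_rod = −rω cosθ/√(L²−r²sin²θ) = +65.062 rad/s.
V_P = V_A + ω_rod × AP, with AP = 0.1258 m along the rod.
Components: V_Px = −rω sinθ − a·ω_rod·sinφ = -14.605 m/s;  V_Py = rω cosθ + a·ω_rod·cosφ = -2.1137 m/s.
|V_P| = √(V_Px² + V_Py²) = 14.757 m/s.

14.8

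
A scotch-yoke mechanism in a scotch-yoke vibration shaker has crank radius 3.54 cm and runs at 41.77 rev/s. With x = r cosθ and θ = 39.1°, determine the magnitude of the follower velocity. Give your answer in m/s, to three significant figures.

5.86

ω = 262.4 rad/s (from 41.77 rev/s).
x = r cosθ ⇒ ẋ = −rω sinθ.
|v| = rω|sinθ| = 0.0354·262.4·|sin 39.1°| = 5.8594 m/s.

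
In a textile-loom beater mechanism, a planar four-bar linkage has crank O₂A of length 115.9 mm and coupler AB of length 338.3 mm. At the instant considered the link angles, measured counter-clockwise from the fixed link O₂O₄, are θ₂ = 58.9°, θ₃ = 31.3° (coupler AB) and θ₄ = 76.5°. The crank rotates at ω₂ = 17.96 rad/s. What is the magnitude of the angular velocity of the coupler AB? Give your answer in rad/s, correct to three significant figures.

ω₂ = 17.96 rad/s
Differentiating the loop-closure r₂e^{iθ₂}+r₃e^{iθ₃}=r₁+r₄e^{iθ₄} gives r₂ω₂e^{iθ₂}+r₃ω₃e^{iθ₃}=r₄ω₄e^{iθ₄}.
Eliminating the other unknown: ω₃ = r₂ω₂ sin(θ₄−θ₂) / [r₃ sin(θ₃−θ₄)].
Numerator sine = +0.30237; denominator sine = -0.70957.
Result = 0.1159·17.96·(+0.30237) / (0.3383·(-0.70957)) = -2.622 rad/s; magnitude 2.622 rad/s.

2.62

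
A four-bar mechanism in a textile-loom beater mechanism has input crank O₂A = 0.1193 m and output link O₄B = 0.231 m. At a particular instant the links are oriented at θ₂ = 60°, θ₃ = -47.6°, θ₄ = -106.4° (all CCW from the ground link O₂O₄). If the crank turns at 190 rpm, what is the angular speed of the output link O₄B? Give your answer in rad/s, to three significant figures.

ω₂ = 19.9 rad/s (from 190 rpm).
Differentiating the loop-closure r₂e^{iθ₂}+r₃e^{iθ₃}=r₁+r₄e^{iθ₄} gives r₂ω₂e^{iθ₂}+r₃ω₃e^{iθ₃}=r₄ω₄e^{iθ₄}.
Eliminating the other unknown: ω₄ = r₂ω₂ sin(θ₂−θ₃) / [r₄ sin(θ₄−θ₃)].
Numerator sine = +0.95319; denominator sine = -0.85536.
Result = 0.1193·19.9·(+0.95319) / (0.231·(-0.85536)) = -11.451 rad/s; magnitude 11.451 rad/s.

11.5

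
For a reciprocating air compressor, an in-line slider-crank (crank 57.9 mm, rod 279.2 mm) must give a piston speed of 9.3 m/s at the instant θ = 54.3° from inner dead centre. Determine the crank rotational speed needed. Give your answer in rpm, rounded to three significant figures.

For an in-line slider-crank, |v_piston| = rω|sinθ|·[1 + r cosθ/√(L² − r² sin²θ)].
With r = 0.0579 m, L = 0.2792 m, θ = 54.3°: the bracketed kinematic factor |dx/dθ| = 0.052792 m.
ω = v/|dx/dθ| = 9.3/0.052792 = 176.16 rad/s.
N = 60ω/(2π) = 1682.2 rpm.

1680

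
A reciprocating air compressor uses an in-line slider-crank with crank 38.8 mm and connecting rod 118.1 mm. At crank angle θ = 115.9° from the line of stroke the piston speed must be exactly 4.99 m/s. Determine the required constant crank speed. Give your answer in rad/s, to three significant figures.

For an in-line slider-crank, |v_piston| = rω|sinθ|·[1 + r cosθ/√(L² − r² sin²θ)].
With r = 0.0388 m, L = 0.1181 m, θ = 115.9°: the bracketed kinematic factor |dx/dθ| = 0.02966 m.
ω = v/|dx/dθ| = 4.99/0.02966 = 168.24 rad/s.

168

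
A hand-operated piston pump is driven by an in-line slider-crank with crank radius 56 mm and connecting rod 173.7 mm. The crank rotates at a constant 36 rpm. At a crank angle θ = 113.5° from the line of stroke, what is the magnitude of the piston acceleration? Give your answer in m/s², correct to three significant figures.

ω = 2π·36/60 = 3.77 rad/s
x(θ) = r cosθ + √(L² − r² sin²θ); with ω constant, a = ω²·d²x/dθ².
d²x/dθ² = −r cosθ − r²(cos2θ)/√u − r⁴ sin²2θ/(4u^{3/2}),  u = L² − r² sin²θ = 0.0275343 m².
Substituting r = 0.056 m, L = 0.1737 m, θ = 113.5°: d²x/dθ² = +0.034931 m.
a = ω²·d²x/dθ² = (3.77)²·(+0.034931) = +0.49645 m/s²;  |a| = 0.49645 m/s².

0.496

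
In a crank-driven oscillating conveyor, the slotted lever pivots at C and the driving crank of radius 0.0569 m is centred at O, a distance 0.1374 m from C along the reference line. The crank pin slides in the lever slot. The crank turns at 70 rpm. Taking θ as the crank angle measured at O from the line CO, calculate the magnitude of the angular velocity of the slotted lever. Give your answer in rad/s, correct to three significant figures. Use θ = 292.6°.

1.63

ω = 7.33 rad/s (from 70 rpm).
Crank pin A relative to C: A = (d + r cosθ, r sinθ); lever angle φ = atan2(r sinθ, d + r cosθ).
Differentiating tanφ: φ̇ = rω(d cosθ + r)/(d² + r² + 2dr cosθ).
d² + r² + 2dr cosθ = |CA|² = 0.0281253 m²;  d cosθ + r = +0.1097 m.
|ω_lever| = |0.0569·7.33·+0.1097| / 0.0281253 = 1.6269 rad/s.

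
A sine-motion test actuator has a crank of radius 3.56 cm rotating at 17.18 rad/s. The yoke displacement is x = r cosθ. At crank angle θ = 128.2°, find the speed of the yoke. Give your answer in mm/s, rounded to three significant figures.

481

ω = 17.18 rad/s
x = r cosθ ⇒ ẋ = −rω sinθ.
|v| = rω|sinθ| = 0.0356·17.18·|sin 128.2°| = 0.48064 m/s = 480.64 mm/s.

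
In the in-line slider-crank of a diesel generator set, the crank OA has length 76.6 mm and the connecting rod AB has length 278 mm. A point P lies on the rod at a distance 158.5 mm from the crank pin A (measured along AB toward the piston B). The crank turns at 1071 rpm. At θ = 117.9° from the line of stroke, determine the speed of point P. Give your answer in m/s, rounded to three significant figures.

ω = 112.2 rad/s.  Crank-pin speed |V_A| = rω = 8.5911 m/s, perpendicular to OA.
Rod angle: sinφ = −(r/L) sinθ ⇒ φ = -14.094°; ω_rod = −rω cosθ/√(L²−r²sin²θ) = +14.909 rad/s.
V_P = V_A + ω_rod × AP, with AP = 0.1585 m along the rod.
Components: V_Px = −rω sinθ − a·ω_rod·sinφ = -7.017 m/s;  V_Py = rω cosθ + a·ω_rod·cosφ = -1.728 m/s.
|V_P| = √(V_Px² + V_Py²) = 7.2267 m/s.

7.23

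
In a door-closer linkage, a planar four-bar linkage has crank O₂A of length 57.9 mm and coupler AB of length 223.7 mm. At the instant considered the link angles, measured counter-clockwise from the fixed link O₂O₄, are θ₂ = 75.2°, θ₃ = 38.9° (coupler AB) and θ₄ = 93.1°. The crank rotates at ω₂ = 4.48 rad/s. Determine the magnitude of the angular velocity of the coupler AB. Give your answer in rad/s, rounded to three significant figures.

ω₂ = 4.48 rad/s
Differentiating the loop-closure r₂e^{iθ₂}+r₃e^{iθ₃}=r₁+r₄e^{iθ₄} gives r₂ω₂e^{iθ₂}+r₃ω₃e^{iθ₃}=r₄ω₄e^{iθ₄}.
Eliminating the other unknown: ω₃ = r₂ω₂ sin(θ₄−θ₂) / [r₃ sin(θ₃−θ₄)].
Numerator sine = +0.30736; denominator sine = -0.81106.
Result = 0.0579·4.48·(+0.30736) / (0.2237·(-0.81106)) = -0.43942 rad/s; magnitude 0.43942 rad/s.

0.439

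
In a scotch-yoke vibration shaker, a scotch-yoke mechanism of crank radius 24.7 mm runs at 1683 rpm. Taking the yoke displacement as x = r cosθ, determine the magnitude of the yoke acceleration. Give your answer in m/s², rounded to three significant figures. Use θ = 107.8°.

235

ω = 176.2 rad/s (from 1683 rpm).
x = r cosθ ⇒ ẍ = −rω² cosθ (ω constant).
|a| = rω²|cosθ| = 0.0247·(176.2)²·|cos 107.8°| = 234.54 m/s².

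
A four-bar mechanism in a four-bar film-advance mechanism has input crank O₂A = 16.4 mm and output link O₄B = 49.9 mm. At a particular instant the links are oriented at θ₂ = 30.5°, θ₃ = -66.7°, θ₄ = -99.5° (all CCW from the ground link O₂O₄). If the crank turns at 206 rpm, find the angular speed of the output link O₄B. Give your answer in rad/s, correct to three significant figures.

13.0

ω₂ = 21.57 rad/s (from 206 rpm).
Differentiating the loop-closure r₂e^{iθ₂}+r₃e^{iθ₃}=r₁+r₄e^{iθ₄} gives r₂ω₂e^{iθ₂}+r₃ω₃e^{iθ₃}=r₄ω₄e^{iθ₄}.
Eliminating the other unknown: ω₄ = r₂ω₂ sin(θ₂−θ₃) / [r₄ sin(θ₄−θ₃)].
Numerator sine = +0.99211; denominator sine = -0.54171.
Result = 0.0164·21.57·(+0.99211) / (0.0499·(-0.54171)) = -12.985 rad/s; magnitude 12.985 rad/s.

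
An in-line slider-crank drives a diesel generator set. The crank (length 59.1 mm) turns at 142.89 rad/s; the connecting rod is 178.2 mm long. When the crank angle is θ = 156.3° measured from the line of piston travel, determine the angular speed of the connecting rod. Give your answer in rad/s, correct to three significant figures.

43.8

ω = 142.9 rad/s
The rod makes angle φ with the slider axis where L sinφ = r sinθ; differentiating, L cosφ·φ̇ = r ω cosθ.
L cosφ = √(L² − r² sin²θ) = 0.17661 m.
|ω_rod| = r ω |cosθ| / √(L² − r² sin²θ) = 0.0591·142.9·0.91566/0.17661 = 43.784 rad/s.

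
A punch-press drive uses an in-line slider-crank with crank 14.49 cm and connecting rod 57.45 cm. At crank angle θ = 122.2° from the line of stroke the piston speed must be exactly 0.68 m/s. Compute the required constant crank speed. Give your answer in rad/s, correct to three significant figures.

For an in-line slider-crank, |v_piston| = rω|sinθ|·[1 + r cosθ/√(L² − r² sin²θ)].
With r = 0.1449 m, L = 0.5745 m, θ = 122.2°: the bracketed kinematic factor |dx/dθ| = 0.10575 m.
ω = v/|dx/dθ| = 0.68/0.10575 = 6.4305 rad/s.

6.43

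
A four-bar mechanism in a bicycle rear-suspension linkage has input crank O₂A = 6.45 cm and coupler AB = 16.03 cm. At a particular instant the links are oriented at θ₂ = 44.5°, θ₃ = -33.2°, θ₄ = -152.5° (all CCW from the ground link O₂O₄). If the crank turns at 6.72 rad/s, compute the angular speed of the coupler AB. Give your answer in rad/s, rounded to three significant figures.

ω₂ = 6.72 rad/s
Differentiating the loop-closure r₂e^{iθ₂}+r₃e^{iθ₃}=r₁+r₄e^{iθ₄} gives r₂ω₂e^{iθ₂}+r₃ω₃e^{iθ₃}=r₄ω₄e^{iθ₄}.
Eliminating the other unknown: ω₃ = r₂ω₂ sin(θ₄−θ₂) / [r₃ sin(θ₃−θ₄)].
Numerator sine = +0.29237; denominator sine = +0.87207.
Result = 0.0645·6.72·(+0.29237) / (0.1603·(+0.87207)) = +0.90653 rad/s; magnitude 0.90653 rad/s.

0.907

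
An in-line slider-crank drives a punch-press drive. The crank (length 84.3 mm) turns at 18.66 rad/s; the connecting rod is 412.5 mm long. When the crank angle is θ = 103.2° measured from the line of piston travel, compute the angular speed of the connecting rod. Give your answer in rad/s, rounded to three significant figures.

0.889

ω = 18.66 rad/s
The rod makes angle φ with the slider axis where L sinφ = r sinθ; differentiating, L cosφ·φ̇ = r ω cosθ.
L cosφ = √(L² − r² sin²θ) = 0.40425 m.
|ω_rod| = r ω |cosθ| / √(L² − r² sin²θ) = 0.0843·18.66·0.22835/0.40425 = 0.88856 rad/s.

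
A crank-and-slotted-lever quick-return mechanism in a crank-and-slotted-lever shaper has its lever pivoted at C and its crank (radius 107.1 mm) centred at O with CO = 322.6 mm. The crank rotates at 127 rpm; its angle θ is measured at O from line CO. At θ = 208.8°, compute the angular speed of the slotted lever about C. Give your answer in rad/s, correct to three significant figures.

4.55

ω = 13.3 rad/s (from 127 rpm).
Crank pin A relative to C: A = (d + r cosθ, r sinθ); lever angle φ = atan2(r sinθ, d + r cosθ).
Differentiating tanφ: φ̇ = rω(d cosθ + r)/(d² + r² + 2dr cosθ).
d² + r² + 2dr cosθ = |CA|² = 0.0549876 m²;  d cosθ + r = -0.1756 m.
|ω_lever| = |0.1071·13.3·-0.1756| / 0.0549876 = 4.5486 rad/s.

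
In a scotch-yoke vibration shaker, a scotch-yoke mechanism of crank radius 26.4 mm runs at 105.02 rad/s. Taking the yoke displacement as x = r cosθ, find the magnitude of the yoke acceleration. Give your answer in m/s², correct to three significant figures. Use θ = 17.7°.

ω = 105 rad/s
x = r cosθ ⇒ ẍ = −rω² cosθ (ω constant).
|a| = rω²|cosθ| = 0.0264·(105)²·|cos 17.7°| = 277.39 m/s².

277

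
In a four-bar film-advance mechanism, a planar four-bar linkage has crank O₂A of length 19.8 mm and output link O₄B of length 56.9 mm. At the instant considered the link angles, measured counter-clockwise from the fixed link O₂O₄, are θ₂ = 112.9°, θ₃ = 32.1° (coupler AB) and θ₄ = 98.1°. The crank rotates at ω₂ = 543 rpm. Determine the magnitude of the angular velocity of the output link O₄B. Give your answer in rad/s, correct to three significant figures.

21.4

ω₂ = 56.86 rad/s (from 543 rpm).
Differentiating the loop-closure r₂e^{iθ₂}+r₃e^{iθ₃}=r₁+r₄e^{iθ₄} gives r₂ω₂e^{iθ₂}+r₃ω₃e^{iθ₃}=r₄ω₄e^{iθ₄}.
Eliminating the other unknown: ω₄ = r₂ω₂ sin(θ₂−θ₃) / [r₄ sin(θ₄−θ₃)].
Numerator sine = +0.98714; denominator sine = +0.91355.
Result = 0.0198·56.86·(+0.98714) / (0.0569·(+0.91355)) = +21.381 rad/s; magnitude 21.381 rad/s.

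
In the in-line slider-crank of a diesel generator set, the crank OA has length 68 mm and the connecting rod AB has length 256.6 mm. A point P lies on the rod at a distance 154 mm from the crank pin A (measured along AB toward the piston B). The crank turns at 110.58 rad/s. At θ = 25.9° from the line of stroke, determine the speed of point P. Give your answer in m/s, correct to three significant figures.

ω = 110.6 rad/s.  Crank-pin speed |V_A| = rω = 7.5194 m/s, perpendicular to OA.
Rod angle: sinφ = −(r/L) sinθ ⇒ φ = -6.647°; ω_rod = −rω cosθ/√(L²−r²sin²θ) = -26.539 rad/s.
V_P = V_A + ω_rod × AP, with AP = 0.154 m along the rod.
Components: V_Px = −rω sinθ − a·ω_rod·sinφ = -3.7576 m/s;  V_Py = rω cosθ + a·ω_rod·cosφ = +2.7046 m/s.
|V_P| = √(V_Px² + V_Py²) = 4.6297 m/s.

4.63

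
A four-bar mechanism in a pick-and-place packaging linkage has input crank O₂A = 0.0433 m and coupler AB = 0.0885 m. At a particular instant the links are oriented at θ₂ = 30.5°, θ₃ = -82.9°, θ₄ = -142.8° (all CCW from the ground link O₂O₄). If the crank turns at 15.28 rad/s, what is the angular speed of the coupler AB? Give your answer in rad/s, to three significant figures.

ω₂ = 15.28 rad/s
Differentiating the loop-closure r₂e^{iθ₂}+r₃e^{iθ₃}=r₁+r₄e^{iθ₄} gives r₂ω₂e^{iθ₂}+r₃ω₃e^{iθ₃}=r₄ω₄e^{iθ₄}.
Eliminating the other unknown: ω₃ = r₂ω₂ sin(θ₄−θ₂) / [r₃ sin(θ₃−θ₄)].
Numerator sine = -0.11667; denominator sine = +0.86515.
Result = 0.0433·15.28·(-0.11667) / (0.0885·(+0.86515)) = -1.0082 rad/s; magnitude 1.0082 rad/s.

1.01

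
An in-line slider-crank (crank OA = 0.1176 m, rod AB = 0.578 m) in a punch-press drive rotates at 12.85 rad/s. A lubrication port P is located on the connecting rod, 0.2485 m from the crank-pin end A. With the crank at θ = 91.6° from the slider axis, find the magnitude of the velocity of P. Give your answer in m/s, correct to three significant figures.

1.51

ω = 12.85 rad/s.  Crank-pin speed |V_A| = rω = 1.5112 m/s, perpendicular to OA.
Rod angle: sinφ = −(r/L) sinθ ⇒ φ = -11.735°; ω_rod = −rω cosθ/√(L²−r²sin²θ) = +0.074558 rad/s.
V_P = V_A + ω_rod × AP, with AP = 0.2485 m along the rod.
Components: V_Px = −rω sinθ − a·ω_rod·sinφ = -1.5068 m/s;  V_Py = rω cosθ + a·ω_rod·cosφ = -0.024054 m/s.
|V_P| = √(V_Px² + V_Py²) = 1.507 m/s.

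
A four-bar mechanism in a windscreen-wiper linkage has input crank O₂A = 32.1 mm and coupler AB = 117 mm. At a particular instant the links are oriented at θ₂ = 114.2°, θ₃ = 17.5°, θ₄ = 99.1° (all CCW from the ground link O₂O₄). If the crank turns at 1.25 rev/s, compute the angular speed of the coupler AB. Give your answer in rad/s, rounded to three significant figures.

0.567

ω₂ = 7.854 rad/s (from 1.25 rev/s).
Differentiating the loop-closure r₂e^{iθ₂}+r₃e^{iθ₃}=r₁+r₄e^{iθ₄} gives r₂ω₂e^{iθ₂}+r₃ω₃e^{iθ₃}=r₄ω₄e^{iθ₄}.
Eliminating the other unknown: ω₃ = r₂ω₂ sin(θ₄−θ₂) / [r₃ sin(θ₃−θ₄)].
Numerator sine = -0.26050; denominator sine = -0.98927.
Result = 0.0321·7.854·(-0.26050) / (0.117·(-0.98927)) = +0.56742 rad/s; magnitude 0.56742 rad/s.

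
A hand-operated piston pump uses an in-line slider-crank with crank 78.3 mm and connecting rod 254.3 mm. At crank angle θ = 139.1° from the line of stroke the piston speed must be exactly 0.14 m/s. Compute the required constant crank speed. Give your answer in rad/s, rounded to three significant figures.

For an in-line slider-crank, |v_piston| = rω|sinθ|·[1 + r cosθ/√(L² − r² sin²θ)].
With r = 0.0783 m, L = 0.2543 m, θ = 139.1°: the bracketed kinematic factor |dx/dθ| = 0.039085 m.
ω = v/|dx/dθ| = 0.14/0.039085 = 3.5819 rad/s.

3.58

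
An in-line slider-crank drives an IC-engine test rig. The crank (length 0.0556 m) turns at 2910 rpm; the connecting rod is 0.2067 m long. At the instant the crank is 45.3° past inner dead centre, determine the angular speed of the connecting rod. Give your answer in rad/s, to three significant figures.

ω = 304.7 rad/s (converted from 2910 rpm).
The rod makes angle φ with the slider axis where L sinφ = r sinθ; differentiating, L cosφ·φ̇ = r ω cosθ.
L cosφ = √(L² − r² sin²θ) = 0.20289 m.
|ω_rod| = r ω |cosθ| / √(L² − r² sin²θ) = 0.0556·304.7·0.70339/0.20289 = 58.741 rad/s.

58.7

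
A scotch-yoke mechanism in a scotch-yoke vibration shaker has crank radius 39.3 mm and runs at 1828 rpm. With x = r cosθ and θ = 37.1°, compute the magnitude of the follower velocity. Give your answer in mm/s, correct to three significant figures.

ω = 191.4 rad/s (from 1828 rpm).
x = r cosθ ⇒ ẋ = −rω sinθ.
|v| = rω|sinθ| = 0.0393·191.4·|sin 37.1°| = 4.538 m/s = 4538 mm/s.

4540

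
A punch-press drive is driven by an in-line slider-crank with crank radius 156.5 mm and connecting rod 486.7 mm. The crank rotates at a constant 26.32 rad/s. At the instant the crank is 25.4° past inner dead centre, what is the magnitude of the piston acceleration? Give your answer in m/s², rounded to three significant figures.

121

ω = 26.32 rad/s
x(θ) = r cosθ + √(L² − r² sin²θ); with ω constant, a = ω²·d²x/dθ².
d²x/dθ² = −r cosθ − r²(cos2θ)/√u − r⁴ sin²2θ/(4u^{3/2}),  u = L² − r² sin²θ = 0.232371 m².
Substituting r = 0.1565 m, L = 0.4867 m, θ = 25.4°: d²x/dθ² = -0.17429 m.
a = ω²·d²x/dθ² = (26.32)²·(-0.17429) = -120.74 m/s²;  |a| = 120.74 m/s².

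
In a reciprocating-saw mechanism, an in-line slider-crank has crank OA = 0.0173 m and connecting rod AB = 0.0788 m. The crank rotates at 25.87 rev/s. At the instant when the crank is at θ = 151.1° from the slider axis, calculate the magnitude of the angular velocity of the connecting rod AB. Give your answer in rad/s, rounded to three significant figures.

31.4

ω = 162.5 rad/s (converted from 25.87 rev/s).
The rod makes angle φ with the slider axis where L sinφ = r sinθ; differentiating, L cosφ·φ̇ = r ω cosθ.
L cosφ = √(L² − r² sin²θ) = 0.078355 m.
|ω_rod| = r ω |cosθ| / √(L² − r² sin²θ) = 0.0173·162.5·0.87546/0.078355 = 31.419 rad/s.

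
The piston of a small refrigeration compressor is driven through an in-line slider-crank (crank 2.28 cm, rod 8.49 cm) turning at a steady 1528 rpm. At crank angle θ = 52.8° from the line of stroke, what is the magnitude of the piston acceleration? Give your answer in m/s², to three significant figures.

ω = 2π·1528/60 = 160 rad/s
x(θ) = r cosθ + √(L² − r² sin²θ); with ω constant, a = ω²·d²x/dθ².
d²x/dθ² = −r cosθ − r²(cos2θ)/√u − r⁴ sin²2θ/(4u^{3/2}),  u = L² − r² sin²θ = 0.00687819 m².
Substituting r = 0.0228 m, L = 0.0849 m, θ = 52.8°: d²x/dθ² = -0.012209 m.
a = ω²·d²x/dθ² = (160)²·(-0.012209) = -312.6 m/s²;  |a| = 312.6 m/s².

313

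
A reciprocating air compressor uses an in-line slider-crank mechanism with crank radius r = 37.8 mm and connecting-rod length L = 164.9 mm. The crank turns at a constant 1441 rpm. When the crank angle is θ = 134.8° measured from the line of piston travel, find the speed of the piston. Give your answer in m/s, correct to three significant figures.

3.38

ω = 2π·1441/60 = 150.9 rad/s
For an in-line slider-crank, x = r cosθ + √(L² − r² sin²θ), so v = −rω sinθ·[1 + r cosθ/√(L² − r² sin²θ)].
With r = 0.0378 m, L = 0.1649 m, θ = 134.8°: √(L² − r² sin²θ) = 0.1627 m.
v = −0.0378·150.9·0.70957·[1 + 0.0378·-0.70463/0.1627] = -3.3849 m/s.
|v| = 3.3849 m/s.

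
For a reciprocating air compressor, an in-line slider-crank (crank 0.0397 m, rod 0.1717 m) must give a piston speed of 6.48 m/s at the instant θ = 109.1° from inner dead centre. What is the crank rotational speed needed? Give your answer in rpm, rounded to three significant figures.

1790

For an in-line slider-crank, |v_piston| = rω|sinθ|·[1 + r cosθ/√(L² − r² sin²θ)].
With r = 0.0397 m, L = 0.1717 m, θ = 109.1°: the bracketed kinematic factor |dx/dθ| = 0.034606 m.
ω = v/|dx/dθ| = 6.48/0.034606 = 187.25 rad/s.
N = 60ω/(2π) = 1788.1 rpm.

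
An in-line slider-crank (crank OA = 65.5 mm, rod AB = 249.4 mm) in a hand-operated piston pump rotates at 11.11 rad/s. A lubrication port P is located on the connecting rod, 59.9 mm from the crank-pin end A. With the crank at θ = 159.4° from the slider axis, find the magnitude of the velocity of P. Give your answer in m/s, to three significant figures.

0.571

ω = 11.11 rad/s.  Crank-pin speed |V_A| = rω = 0.72771 m/s, perpendicular to OA.
Rod angle: sinφ = −(r/L) sinθ ⇒ φ = -5.302°; ω_rod = −rω cosθ/√(L²−r²sin²θ) = +2.743 rad/s.
V_P = V_A + ω_rod × AP, with AP = 0.0599 m along the rod.
Components: V_Px = −rω sinθ − a·ω_rod·sinφ = -0.24085 m/s;  V_Py = rω cosθ + a·ω_rod·cosφ = -0.51757 m/s.
|V_P| = √(V_Px² + V_Py²) = 0.57087 m/s.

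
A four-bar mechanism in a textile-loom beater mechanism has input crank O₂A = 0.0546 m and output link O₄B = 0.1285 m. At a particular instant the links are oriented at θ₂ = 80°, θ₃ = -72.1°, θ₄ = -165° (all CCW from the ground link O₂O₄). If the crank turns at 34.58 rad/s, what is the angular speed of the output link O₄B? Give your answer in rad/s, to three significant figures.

6.88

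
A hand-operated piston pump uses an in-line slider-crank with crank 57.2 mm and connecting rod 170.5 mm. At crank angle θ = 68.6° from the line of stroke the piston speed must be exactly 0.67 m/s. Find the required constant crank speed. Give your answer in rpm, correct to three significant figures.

106

For an in-line slider-crank, |v_piston| = rω|sinθ|·[1 + r cosθ/√(L² − r² sin²θ)].
With r = 0.0572 m, L = 0.1705 m, θ = 68.6°: the bracketed kinematic factor |dx/dθ| = 0.060119 m.
ω = v/|dx/dθ| = 0.67/0.060119 = 11.145 rad/s.
N = 60ω/(2π) = 106.42 rpm.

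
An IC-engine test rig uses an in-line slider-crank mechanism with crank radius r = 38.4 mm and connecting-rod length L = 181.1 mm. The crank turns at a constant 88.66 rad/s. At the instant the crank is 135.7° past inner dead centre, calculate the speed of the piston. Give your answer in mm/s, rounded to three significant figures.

ω = 88.66 rad/s
For an in-line slider-crank, x = r cosθ + √(L² − r² sin²θ), so v = −rω sinθ·[1 + r cosθ/√(L² − r² sin²θ)].
With r = 0.0384 m, L = 0.1811 m, θ = 135.7°: √(L² − r² sin²θ) = 0.1791 m.
v = −0.0384·88.66·0.69842·[1 + 0.0384·-0.71569/0.1791] = -2.0129 m/s.
|v| = 2.0129 m/s = 2012.9 mm/s.

2010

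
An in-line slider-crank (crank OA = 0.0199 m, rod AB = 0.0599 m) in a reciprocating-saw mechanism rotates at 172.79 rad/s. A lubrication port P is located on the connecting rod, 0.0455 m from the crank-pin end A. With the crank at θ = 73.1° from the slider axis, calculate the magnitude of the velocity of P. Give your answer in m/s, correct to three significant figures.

3.55

ω = 172.8 rad/s.  Crank-pin speed |V_A| = rω = 3.4385 m/s, perpendicular to OA.
Rod angle: sinφ = −(r/L) sinθ ⇒ φ = -18.534°; ω_rod = −rω cosθ/√(L²−r²sin²θ) = -17.6 rad/s.
V_P = V_A + ω_rod × AP, with AP = 0.0455 m along the rod.
Components: V_Px = −rω sinθ − a·ω_rod·sinφ = -3.5446 m/s;  V_Py = rω cosθ + a·ω_rod·cosφ = +0.2403 m/s.
|V_P| = √(V_Px² + V_Py²) = 3.5527 m/s.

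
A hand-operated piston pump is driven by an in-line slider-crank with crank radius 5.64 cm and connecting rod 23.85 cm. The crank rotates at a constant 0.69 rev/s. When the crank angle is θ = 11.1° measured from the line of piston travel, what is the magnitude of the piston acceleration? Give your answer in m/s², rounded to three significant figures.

1.27

ω = 2π·0.69 = 4.335 rad/s
x(θ) = r cosθ + √(L² − r² sin²θ); with ω constant, a = ω²·d²x/dθ².
d²x/dθ² = −r cosθ − r²(cos2θ)/√u − r⁴ sin²2θ/(4u^{3/2}),  u = L² − r² sin²θ = 0.0567643 m².
Substituting r = 0.0564 m, L = 0.2385 m, θ = 11.1°: d²x/dθ² = -0.067733 m.
a = ω²·d²x/dθ² = (4.335)²·(-0.067733) = -1.2731 m/s²;  |a| = 1.2731 m/s².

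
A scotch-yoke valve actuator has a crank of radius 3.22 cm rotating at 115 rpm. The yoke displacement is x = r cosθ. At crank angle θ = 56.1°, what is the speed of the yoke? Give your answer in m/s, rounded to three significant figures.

0.322

ω = 12.04 rad/s (from 115 rpm).
x = r cosθ ⇒ ẋ = −rω sinθ.
|v| = rω|sinθ| = 0.0322·12.04·|sin 56.1°| = 0.32186 m/s.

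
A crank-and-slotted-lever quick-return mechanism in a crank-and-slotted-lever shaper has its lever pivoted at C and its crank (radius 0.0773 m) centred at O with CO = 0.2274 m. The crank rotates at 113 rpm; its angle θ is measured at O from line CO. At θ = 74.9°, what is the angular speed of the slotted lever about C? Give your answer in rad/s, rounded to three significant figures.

ω = 11.83 rad/s (from 113 rpm).
Crank pin A relative to C: A = (d + r cosθ, r sinθ); lever angle φ = atan2(r sinθ, d + r cosθ).
Differentiating tanφ: φ̇ = rω(d cosθ + r)/(d² + r² + 2dr cosθ).
d² + r² + 2dr cosθ = |CA|² = 0.0668444 m²;  d cosθ + r = +0.13654 m.
|ω_lever| = |0.0773·11.83·+0.13654| / 0.0668444 = 1.8684 rad/s.

1.87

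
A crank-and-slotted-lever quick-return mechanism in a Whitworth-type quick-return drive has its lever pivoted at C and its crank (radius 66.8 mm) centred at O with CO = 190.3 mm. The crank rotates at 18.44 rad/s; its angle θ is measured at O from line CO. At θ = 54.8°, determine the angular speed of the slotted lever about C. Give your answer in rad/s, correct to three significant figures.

3.93

ω = 18.44 rad/s
Crank pin A relative to C: A = (d + r cosθ, r sinθ); lever angle φ = atan2(r sinθ, d + r cosθ).
Differentiating tanφ: φ̇ = rω(d cosθ + r)/(d² + r² + 2dr cosθ).
d² + r² + 2dr cosθ = |CA|² = 0.0553316 m²;  d cosθ + r = +0.1765 m.
|ω_lever| = |0.0668·18.44·+0.1765| / 0.0553316 = 3.9291 rad/s.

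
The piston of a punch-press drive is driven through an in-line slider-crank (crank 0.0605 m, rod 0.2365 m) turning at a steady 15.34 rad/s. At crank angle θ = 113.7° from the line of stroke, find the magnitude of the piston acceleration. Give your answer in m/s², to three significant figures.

8.22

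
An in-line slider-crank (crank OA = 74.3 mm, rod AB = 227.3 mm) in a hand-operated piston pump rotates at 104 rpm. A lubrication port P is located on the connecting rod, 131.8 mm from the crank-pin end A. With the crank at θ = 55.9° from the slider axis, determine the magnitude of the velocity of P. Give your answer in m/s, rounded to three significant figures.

0.768

ω = 10.89 rad/s.  Crank-pin speed |V_A| = rω = 0.80919 m/s, perpendicular to OA.
Rod angle: sinφ = −(r/L) sinθ ⇒ φ = -15.705°; ω_rod = −rω cosθ/√(L²−r²sin²θ) = -2.0733 rad/s.
V_P = V_A + ω_rod × AP, with AP = 0.1318 m along the rod.
Components: V_Px = −rω sinθ − a·ω_rod·sinφ = -0.74402 m/s;  V_Py = rω cosθ + a·ω_rod·cosφ = +0.19061 m/s.
|V_P| = √(V_Px² + V_Py²) = 0.76805 m/s.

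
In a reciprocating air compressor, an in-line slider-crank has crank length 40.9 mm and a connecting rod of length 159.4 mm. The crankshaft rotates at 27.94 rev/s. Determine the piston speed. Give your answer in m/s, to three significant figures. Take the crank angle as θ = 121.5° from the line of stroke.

ω = 2π·27.9 = 175.6 rad/s
For an in-line slider-crank, x = r cosθ + √(L² − r² sin²θ), so v = −rω sinθ·[1 + r cosθ/√(L² − r² sin²θ)].
With r = 0.0409 m, L = 0.1594 m, θ = 121.5°: √(L² − r² sin²θ) = 0.15554 m.
v = −0.0409·175.6·0.85264·[1 + 0.0409·-0.52250/0.15554] = -5.2809 m/s.
|v| = 5.2809 m/s.

5.28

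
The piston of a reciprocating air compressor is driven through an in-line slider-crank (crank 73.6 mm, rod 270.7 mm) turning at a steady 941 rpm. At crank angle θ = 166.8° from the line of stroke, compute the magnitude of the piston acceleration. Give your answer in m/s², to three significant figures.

ω = 2π·941/60 = 98.54 rad/s
x(θ) = r cosθ + √(L² − r² sin²θ); with ω constant, a = ω²·d²x/dθ².
d²x/dθ² = −r cosθ − r²(cos2θ)/√u − r⁴ sin²2θ/(4u^{3/2}),  u = L² − r² sin²θ = 0.072996 m².
Substituting r = 0.0736 m, L = 0.2707 m, θ = 166.8°: d²x/dθ² = +0.053623 m.
a = ω²·d²x/dθ² = (98.54)²·(+0.053623) = +520.7 m/s²;  |a| = 520.7 m/s².

521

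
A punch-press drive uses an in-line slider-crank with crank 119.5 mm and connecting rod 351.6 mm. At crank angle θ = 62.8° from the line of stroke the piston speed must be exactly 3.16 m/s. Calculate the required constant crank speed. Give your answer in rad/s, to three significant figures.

25.6

For an in-line slider-crank, |v_piston| = rω|sinθ|·[1 + r cosθ/√(L² − r² sin²θ)].
With r = 0.1195 m, L = 0.3516 m, θ = 62.8°: the bracketed kinematic factor |dx/dθ| = 0.12361 m.
ω = v/|dx/dθ| = 3.16/0.12361 = 25.565 rad/s.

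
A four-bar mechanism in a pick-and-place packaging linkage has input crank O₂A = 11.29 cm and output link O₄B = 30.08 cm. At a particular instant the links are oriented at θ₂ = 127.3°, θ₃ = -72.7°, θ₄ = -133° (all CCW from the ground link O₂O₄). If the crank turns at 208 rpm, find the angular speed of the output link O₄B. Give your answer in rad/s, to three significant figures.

3.22

ω₂ = 21.78 rad/s (from 208 rpm).
Differentiating the loop-closure r₂e^{iθ₂}+r₃e^{iθ₃}=r₁+r₄e^{iθ₄} gives r₂ω₂e^{iθ₂}+r₃ω₃e^{iθ₃}=r₄ω₄e^{iθ₄}.
Eliminating the other unknown: ω₄ = r₂ω₂ sin(θ₂−θ₃) / [r₄ sin(θ₄−θ₃)].
Numerator sine = -0.34202; denominator sine = -0.86863.
Result = 0.1129·21.78·(-0.34202) / (0.3008·(-0.86863)) = +3.219 rad/s; magnitude 3.219 rad/s.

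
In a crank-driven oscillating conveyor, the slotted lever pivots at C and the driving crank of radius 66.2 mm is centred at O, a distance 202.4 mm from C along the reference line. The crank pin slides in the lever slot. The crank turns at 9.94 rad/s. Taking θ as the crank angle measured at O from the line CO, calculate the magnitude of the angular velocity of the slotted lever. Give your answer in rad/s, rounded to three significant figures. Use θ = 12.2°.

2.43

ω = 9.94 rad/s
Crank pin A relative to C: A = (d + r cosθ, r sinθ); lever angle φ = atan2(r sinθ, d + r cosθ).
Differentiating tanφ: φ̇ = rω(d cosθ + r)/(d² + r² + 2dr cosθ).
d² + r² + 2dr cosθ = |CA|² = 0.0715408 m²;  d cosθ + r = +0.26403 m.
|ω_lever| = |0.0662·9.94·+0.26403| / 0.0715408 = 2.4285 rad/s.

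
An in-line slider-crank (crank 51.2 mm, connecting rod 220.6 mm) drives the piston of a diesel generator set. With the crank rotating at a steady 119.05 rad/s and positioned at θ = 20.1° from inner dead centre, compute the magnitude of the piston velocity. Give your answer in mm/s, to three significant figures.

2550

ω = 119 rad/s
For an in-line slider-crank, x = r cosθ + √(L² − r² sin²θ), so v = −rω sinθ·[1 + r cosθ/√(L² − r² sin²θ)].
With r = 0.0512 m, L = 0.2206 m, θ = 20.1°: √(L² − r² sin²θ) = 0.2199 m.
v = −0.0512·119·0.34366·[1 + 0.0512·0.93909/0.2199] = -2.5528 m/s.
|v| = 2.5528 m/s = 2552.8 mm/s.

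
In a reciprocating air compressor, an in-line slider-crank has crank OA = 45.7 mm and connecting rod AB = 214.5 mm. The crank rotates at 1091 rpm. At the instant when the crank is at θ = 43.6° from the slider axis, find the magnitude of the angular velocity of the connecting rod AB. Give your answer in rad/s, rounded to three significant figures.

17.8

ω = 114.2 rad/s (converted from 1091 rpm).
The rod makes angle φ with the slider axis where L sinφ = r sinθ; differentiating, L cosφ·φ̇ = r ω cosθ.
L cosφ = √(L² − r² sin²θ) = 0.21217 m.
|ω_rod| = r ω |cosθ| / √(L² − r² sin²θ) = 0.0457·114.2·0.72417/0.21217 = 17.821 rad/s.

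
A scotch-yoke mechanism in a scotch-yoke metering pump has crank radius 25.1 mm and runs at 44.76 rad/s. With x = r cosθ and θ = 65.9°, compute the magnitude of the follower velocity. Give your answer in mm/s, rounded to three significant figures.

1030

ω = 44.76 rad/s
x = r cosθ ⇒ ẋ = −rω sinθ.
|v| = rω|sinθ| = 0.0251·44.76·|sin 65.9°| = 1.0255 m/s = 1025.5 mm/s.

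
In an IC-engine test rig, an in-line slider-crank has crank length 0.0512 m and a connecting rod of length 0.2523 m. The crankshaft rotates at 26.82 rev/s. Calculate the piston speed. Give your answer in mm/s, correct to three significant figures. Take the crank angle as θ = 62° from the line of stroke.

8360

ω = 2π·26.8 = 168.5 rad/s
For an in-line slider-crank, x = r cosθ + √(L² − r² sin²θ), so v = −rω sinθ·[1 + r cosθ/√(L² − r² sin²θ)].
With r = 0.0512 m, L = 0.2523 m, θ = 62°: √(L² − r² sin²θ) = 0.24822 m.
v = −0.0512·168.5·0.88295·[1 + 0.0512·0.46947/0.24822] = -8.3558 m/s.
|v| = 8.3558 m/s = 8355.8 mm/s.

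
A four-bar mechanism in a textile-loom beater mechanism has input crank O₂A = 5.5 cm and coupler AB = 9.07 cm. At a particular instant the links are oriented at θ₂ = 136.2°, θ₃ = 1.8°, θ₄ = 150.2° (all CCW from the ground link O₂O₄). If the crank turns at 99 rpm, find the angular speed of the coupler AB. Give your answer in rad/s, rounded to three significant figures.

2.90

ω₂ = 10.37 rad/s (from 99 rpm).
Differentiating the loop-closure r₂e^{iθ₂}+r₃e^{iθ₃}=r₁+r₄e^{iθ₄} gives r₂ω₂e^{iθ₂}+r₃ω₃e^{iθ₃}=r₄ω₄e^{iθ₄}.
Eliminating the other unknown: ω₃ = r₂ω₂ sin(θ₄−θ₂) / [r₃ sin(θ₃−θ₄)].
Numerator sine = +0.24192; denominator sine = -0.52399.
Result = 0.055·10.37·(+0.24192) / (0.0907·(-0.52399)) = -2.9025 rad/s; magnitude 2.9025 rad/s.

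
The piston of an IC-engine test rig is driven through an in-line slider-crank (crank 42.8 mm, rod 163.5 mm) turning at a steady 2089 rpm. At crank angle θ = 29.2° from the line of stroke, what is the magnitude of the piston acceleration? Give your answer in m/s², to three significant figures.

2080

ω = 2π·2089/60 = 218.8 rad/s
x(θ) = r cosθ + √(L² − r² sin²θ); with ω constant, a = ω²·d²x/dθ².
d²x/dθ² = −r cosθ − r²(cos2θ)/√u − r⁴ sin²2θ/(4u^{3/2}),  u = L² − r² sin²θ = 0.0262963 m².
Substituting r = 0.0428 m, L = 0.1635 m, θ = 29.2°: d²x/dθ² = -0.043423 m.
a = ω²·d²x/dθ² = (218.8)²·(-0.043423) = -2078 m/s²;  |a| = 2078 m/s².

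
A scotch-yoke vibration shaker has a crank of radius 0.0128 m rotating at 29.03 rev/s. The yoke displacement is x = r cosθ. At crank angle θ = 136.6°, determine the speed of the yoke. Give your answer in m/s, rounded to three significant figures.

1.60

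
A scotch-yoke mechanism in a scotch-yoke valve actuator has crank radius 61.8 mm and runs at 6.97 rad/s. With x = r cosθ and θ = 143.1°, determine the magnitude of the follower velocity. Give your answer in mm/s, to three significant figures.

ω = 6.97 rad/s
x = r cosθ ⇒ ẋ = −rω sinθ.
|v| = rω|sinθ| = 0.0618·6.97·|sin 143.1°| = 0.25863 m/s = 258.63 mm/s.

259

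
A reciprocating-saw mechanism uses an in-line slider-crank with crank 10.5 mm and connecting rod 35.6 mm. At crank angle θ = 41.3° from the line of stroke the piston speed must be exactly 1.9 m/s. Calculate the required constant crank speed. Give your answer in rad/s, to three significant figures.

For an in-line slider-crank, |v_piston| = rω|sinθ|·[1 + r cosθ/√(L² − r² sin²θ)].
With r = 0.0105 m, L = 0.0356 m, θ = 41.3°: the bracketed kinematic factor |dx/dθ| = 0.0084955 m.
ω = v/|dx/dθ| = 1.9/0.0084955 = 223.65 rad/s.

224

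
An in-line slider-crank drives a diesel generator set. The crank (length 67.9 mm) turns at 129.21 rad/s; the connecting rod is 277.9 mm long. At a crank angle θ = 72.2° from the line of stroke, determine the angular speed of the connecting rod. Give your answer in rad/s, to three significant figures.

ω = 129.2 rad/s
The rod makes angle φ with the slider axis where L sinφ = r sinθ; differentiating, L cosφ·φ̇ = r ω cosθ.
L cosφ = √(L² − r² sin²θ) = 0.27028 m.
|ω_rod| = r ω |cosθ| / √(L² − r² sin²θ) = 0.0679·129.2·0.30570/0.27028 = 9.9231 rad/s.

9.92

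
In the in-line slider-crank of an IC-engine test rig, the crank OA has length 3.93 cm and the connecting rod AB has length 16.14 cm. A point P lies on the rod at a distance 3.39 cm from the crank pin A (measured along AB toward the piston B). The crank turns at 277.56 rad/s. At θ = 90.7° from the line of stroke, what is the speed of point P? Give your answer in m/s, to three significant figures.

10.9

ω = 277.6 rad/s.  Crank-pin speed |V_A| = rω = 10.908 m/s, perpendicular to OA.
Rod angle: sinφ = −(r/L) sinθ ⇒ φ = -14.092°; ω_rod = −rω cosθ/√(L²−r²sin²θ) = +0.8513 rad/s.
V_P = V_A + ω_rod × AP, with AP = 0.0339 m along the rod.
Components: V_Px = −rω sinθ − a·ω_rod·sinφ = -10.9 m/s;  V_Py = rω cosθ + a·ω_rod·cosφ = -0.10527 m/s.
|V_P| = √(V_Px² + V_Py²) = 10.901 m/s.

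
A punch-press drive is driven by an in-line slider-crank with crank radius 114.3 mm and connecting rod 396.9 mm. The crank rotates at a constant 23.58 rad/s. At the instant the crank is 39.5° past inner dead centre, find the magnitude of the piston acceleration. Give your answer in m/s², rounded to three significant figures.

53.0

ω = 23.58 rad/s
x(θ) = r cosθ + √(L² − r² sin²θ); with ω constant, a = ω²·d²x/dθ².
d²x/dθ² = −r cosθ − r²(cos2θ)/√u − r⁴ sin²2θ/(4u^{3/2}),  u = L² − r² sin²θ = 0.152244 m².
Substituting r = 0.1143 m, L = 0.3969 m, θ = 39.5°: d²x/dθ² = -0.095278 m.
a = ω²·d²x/dθ² = (23.58)²·(-0.095278) = -52.976 m/s²;  |a| = 52.976 m/s².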